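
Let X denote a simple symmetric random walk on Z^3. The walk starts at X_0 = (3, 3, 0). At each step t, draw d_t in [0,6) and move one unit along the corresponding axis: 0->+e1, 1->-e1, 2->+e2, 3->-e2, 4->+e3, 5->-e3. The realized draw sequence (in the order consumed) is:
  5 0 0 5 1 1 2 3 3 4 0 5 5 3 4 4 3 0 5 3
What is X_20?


(5, -1, -2)

t=0: X=(3, 3, 0), d=5 → -e3, X_1=(3, 3, -1)
t=1: X=(3, 3, -1), d=0 → +e1, X_2=(4, 3, -1)
t=2: X=(4, 3, -1), d=0 → +e1, X_3=(5, 3, -1)
t=3: X=(5, 3, -1), d=5 → -e3, X_4=(5, 3, -2)
t=4: X=(5, 3, -2), d=1 → -e1, X_5=(4, 3, -2)
t=5: X=(4, 3, -2), d=1 → -e1, X_6=(3, 3, -2)
t=6: X=(3, 3, -2), d=2 → +e2, X_7=(3, 4, -2)
t=7: X=(3, 4, -2), d=3 → -e2, X_8=(3, 3, -2)
t=8: X=(3, 3, -2), d=3 → -e2, X_9=(3, 2, -2)
t=9: X=(3, 2, -2), d=4 → +e3, X_10=(3, 2, -1)
t=10: X=(3, 2, -1), d=0 → +e1, X_11=(4, 2, -1)
t=11: X=(4, 2, -1), d=5 → -e3, X_12=(4, 2, -2)
t=12: X=(4, 2, -2), d=5 → -e3, X_13=(4, 2, -3)
t=13: X=(4, 2, -3), d=3 → -e2, X_14=(4, 1, -3)
t=14: X=(4, 1, -3), d=4 → +e3, X_15=(4, 1, -2)
t=15: X=(4, 1, -2), d=4 → +e3, X_16=(4, 1, -1)
t=16: X=(4, 1, -1), d=3 → -e2, X_17=(4, 0, -1)
t=17: X=(4, 0, -1), d=0 → +e1, X_18=(5, 0, -1)
t=18: X=(5, 0, -1), d=5 → -e3, X_19=(5, 0, -2)
t=19: X=(5, 0, -2), d=3 → -e2, X_20=(5, -1, -2)


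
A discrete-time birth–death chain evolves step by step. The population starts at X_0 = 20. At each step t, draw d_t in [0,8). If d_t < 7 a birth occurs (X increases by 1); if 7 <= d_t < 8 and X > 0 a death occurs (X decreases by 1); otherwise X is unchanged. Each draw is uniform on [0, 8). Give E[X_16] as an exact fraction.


32

X can drop by at most 1 per step and X_0 = 20 > T = 16, so X_t >= 20 − t >= 4 > 0 for every t <= 16: the floor at 0 (the 'and X > 0' condition) never binds. Hence X_16 = X_0 + Σ_{t<16} Y_t with i.i.d. increments Y_t = y(d_t) ∈ {+1, −1, 0}.
Outcome values over d=0..7: [1, 1, 1, 1, 1, 1, 1, -1]
Σy = 6, Σy² = 8, M = 8
μ = 6/8 = 3/4,  σ² = 8/8 − (3/4)² = 7/16
E[X_16] = 20 + 16·(3/4) = 32


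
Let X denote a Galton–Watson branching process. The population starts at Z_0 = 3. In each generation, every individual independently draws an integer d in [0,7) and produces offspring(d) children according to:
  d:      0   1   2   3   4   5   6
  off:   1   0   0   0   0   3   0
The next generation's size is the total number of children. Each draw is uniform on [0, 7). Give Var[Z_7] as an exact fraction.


Outcome values over d=0..6: [1, 0, 0, 0, 0, 3, 0]
Σy = 4, Σy² = 10, M = 7
μ = 4/7 = 4/7,  σ² = 10/7 − (4/7)² = 54/49
V_0 = 0, E_0 = 3
V_1 = 54/49·E_0 + (4/7)²·V_0 = 162/49;  E_1 = 12/7
V_2 = 54/49·E_1 + (4/7)²·V_1 = 7128/2401;  E_2 = 48/49
V_3 = 54/49·E_2 + (4/7)²·V_2 = 241056/117649;  E_3 = 192/343
V_4 = 54/49·E_3 + (4/7)²·V_3 = 7413120/5764801;  E_4 = 768/2401
V_5 = 54/49·E_4 + (4/7)²·V_4 = 218184192/282475249;  E_5 = 3072/16807
V_6 = 54/49·E_5 + (4/7)²·V_5 = 6279026688/13841287201;  E_6 = 12288/117649
V_7 = 54/49·E_6 + (4/7)²·V_6 = 178530656256/678223072849;  E_7 = 49152/823543

178530656256/678223072849


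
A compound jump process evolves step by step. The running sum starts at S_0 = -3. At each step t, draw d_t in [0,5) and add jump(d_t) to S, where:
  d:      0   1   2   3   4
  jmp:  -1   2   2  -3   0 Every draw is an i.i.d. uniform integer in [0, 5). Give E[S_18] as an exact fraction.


Outcome values over d=0..4: [-1, 2, 2, -3, 0]
Σy = 0, Σy² = 18, M = 5
μ = 0/5 = 0,  σ² = 18/5 − (0)² = 18/5
E[S_18] = -3 + 18·(0) = -3

-3


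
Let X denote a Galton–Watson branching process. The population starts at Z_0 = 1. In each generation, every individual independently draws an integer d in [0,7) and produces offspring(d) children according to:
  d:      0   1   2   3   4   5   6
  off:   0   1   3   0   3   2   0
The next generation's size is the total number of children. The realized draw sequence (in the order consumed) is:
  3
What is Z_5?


0

gen 0: Z_0=1, draws=[3], offspring=[0], Z_1=0
gen 1: Z_1=0, draws=[], offspring=[], Z_2=0
gen 2: Z_2=0, draws=[], offspring=[], Z_3=0
gen 3: Z_3=0, draws=[], offspring=[], Z_4=0
gen 4: Z_4=0, draws=[], offspring=[], Z_5=0


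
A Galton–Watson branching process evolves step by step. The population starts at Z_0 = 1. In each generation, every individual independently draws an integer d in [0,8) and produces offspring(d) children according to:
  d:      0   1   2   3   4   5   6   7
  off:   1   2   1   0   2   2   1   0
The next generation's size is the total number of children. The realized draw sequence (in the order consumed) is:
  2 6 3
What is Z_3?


gen 0: Z_0=1, draws=[2], offspring=[1], Z_1=1
gen 1: Z_1=1, draws=[6], offspring=[1], Z_2=1
gen 2: Z_2=1, draws=[3], offspring=[0], Z_3=0

0


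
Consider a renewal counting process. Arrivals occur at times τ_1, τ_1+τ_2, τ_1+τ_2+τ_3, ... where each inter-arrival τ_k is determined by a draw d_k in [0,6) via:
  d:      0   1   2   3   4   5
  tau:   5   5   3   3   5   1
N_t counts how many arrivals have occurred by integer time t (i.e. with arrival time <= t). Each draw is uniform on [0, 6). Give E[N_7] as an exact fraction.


Inter-arrival values over d=0..5: [5, 5, 3, 3, 5, 1]
Each d has probability 1/6, so the pmf of τ is: f(1) = 1/6, f(3) = 1/3, f(5) = 1/2
Renewal equation for m(n) = E[N_n]: condition on τ_1 = k (if k <= n, one arrival plus a fresh copy on the remaining n−k steps): m(n) = F(n) + Σ_{k<=n} f(k)·m(n−k), where F(n) = P(τ <= n) and m(0) = 0
m(1) = F(1) = 1/6
m(2) = F(2) + f(1)·m(1) = 1/6 + 1/6·1/6 = 7/36
m(3) = F(3) + f(1)·m(2) = 1/2 + 1/6·7/36 = 115/216
m(4) = F(4) + f(1)·m(3) + f(3)·m(1) = 1/2 + 1/6·115/216 + 1/3·1/6 = 835/1296
m(5) = F(5) + f(1)·m(4) + f(3)·m(2) = 1 + 1/6·835/1296 + 1/3·7/36 = 9115/7776
m(6) = F(6) + f(1)·m(5) + f(3)·m(3) + f(5)·m(1) = 1 + 1/6·9115/7776 + 1/3·115/216 + 1/2·1/6 = 67939/46656
m(7) = F(7) + f(1)·m(6) + f(3)·m(4) + f(5)·m(2) = 1 + 1/6·67939/46656 + 1/3·835/1296 + 1/2·7/36 = 435211/279936
E[N_7] = m(7) = 435211/279936

435211/279936


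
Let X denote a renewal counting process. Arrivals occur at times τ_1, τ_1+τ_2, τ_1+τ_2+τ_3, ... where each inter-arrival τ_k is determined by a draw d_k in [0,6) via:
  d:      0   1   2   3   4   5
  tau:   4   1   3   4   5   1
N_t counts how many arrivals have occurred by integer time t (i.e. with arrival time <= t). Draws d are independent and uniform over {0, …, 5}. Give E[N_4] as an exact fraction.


Inter-arrival values over d=0..5: [4, 1, 3, 4, 5, 1]
Each d has probability 1/6, so the pmf of τ is: f(1) = 1/3, f(3) = 1/6, f(4) = 1/3, f(5) = 1/6
Renewal equation for m(n) = E[N_n]: condition on τ_1 = k (if k <= n, one arrival plus a fresh copy on the remaining n−k steps): m(n) = F(n) + Σ_{k<=n} f(k)·m(n−k), where F(n) = P(τ <= n) and m(0) = 0
m(1) = F(1) = 1/3
m(2) = F(2) + f(1)·m(1) = 1/3 + 1/3·1/3 = 4/9
m(3) = F(3) + f(1)·m(2) = 1/2 + 1/3·4/9 = 35/54
m(4) = F(4) + f(1)·m(3) + f(3)·m(1) = 5/6 + 1/3·35/54 + 1/6·1/3 = 179/162
E[N_4] = m(4) = 179/162

179/162


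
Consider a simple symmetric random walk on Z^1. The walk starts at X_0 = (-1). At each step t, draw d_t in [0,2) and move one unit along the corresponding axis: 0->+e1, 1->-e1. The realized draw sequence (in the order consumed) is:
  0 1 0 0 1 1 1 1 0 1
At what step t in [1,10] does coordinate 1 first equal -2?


t=0: X=(-1), d=0 → +e1, X_1=(0)
t=1: X=(0), d=1 → -e1, X_2=(-1)
t=2: X=(-1), d=0 → +e1, X_3=(0)
t=3: X=(0), d=0 → +e1, X_4=(1)
t=4: X=(1), d=1 → -e1, X_5=(0)
t=5: X=(0), d=1 → -e1, X_6=(-1)
t=6: X=(-1), d=1 → -e1, X_7=(-2)
t=7: X=(-2), d=1 → -e1, X_8=(-3)
t=8: X=(-3), d=0 → +e1, X_9=(-2)
t=9: X=(-2), d=1 → -e1, X_10=(-3)

7


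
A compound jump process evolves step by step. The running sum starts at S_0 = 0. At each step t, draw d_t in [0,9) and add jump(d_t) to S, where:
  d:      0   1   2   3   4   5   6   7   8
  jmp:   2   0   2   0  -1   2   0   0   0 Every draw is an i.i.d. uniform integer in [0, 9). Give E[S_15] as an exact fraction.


Outcome values over d=0..8: [2, 0, 2, 0, -1, 2, 0, 0, 0]
Σy = 5, Σy² = 13, M = 9
μ = 5/9 = 5/9,  σ² = 13/9 − (5/9)² = 92/81
E[S_15] = 0 + 15·(5/9) = 25/3

25/3


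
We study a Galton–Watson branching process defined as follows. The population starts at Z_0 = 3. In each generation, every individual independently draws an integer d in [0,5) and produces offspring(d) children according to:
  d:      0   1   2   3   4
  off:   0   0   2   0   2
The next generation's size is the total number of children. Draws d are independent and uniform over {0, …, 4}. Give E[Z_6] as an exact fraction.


Outcome values over d=0..4: [0, 0, 2, 0, 2]
Σy = 4, Σy² = 8, M = 5
μ = 4/5 = 4/5,  σ² = 8/5 − (4/5)² = 24/25
E[Z_0] = 3
E[Z_1] = 4/5·E[Z_0] = 12/5
E[Z_2] = 4/5·E[Z_1] = 48/25
E[Z_3] = 4/5·E[Z_2] = 192/125
E[Z_4] = 4/5·E[Z_3] = 768/625
E[Z_5] = 4/5·E[Z_4] = 3072/3125
E[Z_6] = 4/5·E[Z_5] = 12288/15625

12288/15625


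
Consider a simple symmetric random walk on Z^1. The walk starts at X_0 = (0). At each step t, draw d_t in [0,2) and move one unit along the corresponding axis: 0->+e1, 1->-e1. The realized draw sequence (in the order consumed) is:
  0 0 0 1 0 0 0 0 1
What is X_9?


(5)

t=0: X=(0), d=0 → +e1, X_1=(1)
t=1: X=(1), d=0 → +e1, X_2=(2)
t=2: X=(2), d=0 → +e1, X_3=(3)
t=3: X=(3), d=1 → -e1, X_4=(2)
t=4: X=(2), d=0 → +e1, X_5=(3)
t=5: X=(3), d=0 → +e1, X_6=(4)
t=6: X=(4), d=0 → +e1, X_7=(5)
t=7: X=(5), d=0 → +e1, X_8=(6)
t=8: X=(6), d=1 → -e1, X_9=(5)


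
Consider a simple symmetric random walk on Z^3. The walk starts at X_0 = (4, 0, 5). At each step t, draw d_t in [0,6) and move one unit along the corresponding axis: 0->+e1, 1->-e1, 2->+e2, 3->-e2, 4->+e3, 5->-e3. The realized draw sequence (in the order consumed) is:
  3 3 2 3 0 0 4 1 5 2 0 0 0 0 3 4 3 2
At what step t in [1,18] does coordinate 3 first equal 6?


t=0: X=(4, 0, 5), d=3 → -e2, X_1=(4, -1, 5)
t=1: X=(4, -1, 5), d=3 → -e2, X_2=(4, -2, 5)
t=2: X=(4, -2, 5), d=2 → +e2, X_3=(4, -1, 5)
t=3: X=(4, -1, 5), d=3 → -e2, X_4=(4, -2, 5)
t=4: X=(4, -2, 5), d=0 → +e1, X_5=(5, -2, 5)
t=5: X=(5, -2, 5), d=0 → +e1, X_6=(6, -2, 5)
t=6: X=(6, -2, 5), d=4 → +e3, X_7=(6, -2, 6)
t=7: X=(6, -2, 6), d=1 → -e1, X_8=(5, -2, 6)
t=8: X=(5, -2, 6), d=5 → -e3, X_9=(5, -2, 5)
t=9: X=(5, -2, 5), d=2 → +e2, X_10=(5, -1, 5)
t=10: X=(5, -1, 5), d=0 → +e1, X_11=(6, -1, 5)
t=11: X=(6, -1, 5), d=0 → +e1, X_12=(7, -1, 5)
t=12: X=(7, -1, 5), d=0 → +e1, X_13=(8, -1, 5)
t=13: X=(8, -1, 5), d=0 → +e1, X_14=(9, -1, 5)
t=14: X=(9, -1, 5), d=3 → -e2, X_15=(9, -2, 5)
t=15: X=(9, -2, 5), d=4 → +e3, X_16=(9, -2, 6)
t=16: X=(9, -2, 6), d=3 → -e2, X_17=(9, -3, 6)
t=17: X=(9, -3, 6), d=2 → +e2, X_18=(9, -2, 6)

7


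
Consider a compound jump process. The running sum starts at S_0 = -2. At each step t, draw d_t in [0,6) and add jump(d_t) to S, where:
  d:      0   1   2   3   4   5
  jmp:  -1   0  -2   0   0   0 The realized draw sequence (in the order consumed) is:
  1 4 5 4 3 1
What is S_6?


-2

t=0: S=-2, d=1, jump=0, S_1=-2
t=1: S=-2, d=4, jump=0, S_2=-2
t=2: S=-2, d=5, jump=0, S_3=-2
t=3: S=-2, d=4, jump=0, S_4=-2
t=4: S=-2, d=3, jump=0, S_5=-2
t=5: S=-2, d=1, jump=0, S_6=-2


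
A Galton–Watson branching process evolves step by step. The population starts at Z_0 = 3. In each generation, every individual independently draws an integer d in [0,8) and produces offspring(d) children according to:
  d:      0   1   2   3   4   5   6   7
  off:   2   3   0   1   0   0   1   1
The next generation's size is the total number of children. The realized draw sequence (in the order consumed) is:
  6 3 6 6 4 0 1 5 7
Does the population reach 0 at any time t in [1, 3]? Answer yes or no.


no

gen 0: Z_0=3, draws=[6, 3, 6], offspring=[1, 1, 1], Z_1=3
gen 1: Z_1=3, draws=[6, 4, 0], offspring=[1, 0, 2], Z_2=3
gen 2: Z_2=3, draws=[1, 5, 7], offspring=[3, 0, 1], Z_3=4


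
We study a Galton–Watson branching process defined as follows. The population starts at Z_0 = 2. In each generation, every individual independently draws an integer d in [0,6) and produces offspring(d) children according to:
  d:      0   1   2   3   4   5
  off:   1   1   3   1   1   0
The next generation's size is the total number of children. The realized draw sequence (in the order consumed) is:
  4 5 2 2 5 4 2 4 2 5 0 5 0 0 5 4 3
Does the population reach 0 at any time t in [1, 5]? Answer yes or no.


no

gen 0: Z_0=2, draws=[4, 5], offspring=[1, 0], Z_1=1
gen 1: Z_1=1, draws=[2], offspring=[3], Z_2=3
gen 2: Z_2=3, draws=[2, 5, 4], offspring=[3, 0, 1], Z_3=4
gen 3: Z_3=4, draws=[2, 4, 2, 5], offspring=[3, 1, 3, 0], Z_4=7
gen 4: Z_4=7, draws=[0, 5, 0, 0, 5, 4, 3], offspring=[1, 0, 1, 1, 0, 1, 1], Z_5=5


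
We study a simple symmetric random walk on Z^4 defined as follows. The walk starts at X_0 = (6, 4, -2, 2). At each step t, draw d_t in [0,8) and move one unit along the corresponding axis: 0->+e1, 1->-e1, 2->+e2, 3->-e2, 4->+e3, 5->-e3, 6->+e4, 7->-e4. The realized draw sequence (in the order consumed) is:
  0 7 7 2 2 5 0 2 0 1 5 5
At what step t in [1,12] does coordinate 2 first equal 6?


5

t=0: X=(6, 4, -2, 2), d=0 → +e1, X_1=(7, 4, -2, 2)
t=1: X=(7, 4, -2, 2), d=7 → -e4, X_2=(7, 4, -2, 1)
t=2: X=(7, 4, -2, 1), d=7 → -e4, X_3=(7, 4, -2, 0)
t=3: X=(7, 4, -2, 0), d=2 → +e2, X_4=(7, 5, -2, 0)
t=4: X=(7, 5, -2, 0), d=2 → +e2, X_5=(7, 6, -2, 0)
t=5: X=(7, 6, -2, 0), d=5 → -e3, X_6=(7, 6, -3, 0)
t=6: X=(7, 6, -3, 0), d=0 → +e1, X_7=(8, 6, -3, 0)
t=7: X=(8, 6, -3, 0), d=2 → +e2, X_8=(8, 7, -3, 0)
t=8: X=(8, 7, -3, 0), d=0 → +e1, X_9=(9, 7, -3, 0)
t=9: X=(9, 7, -3, 0), d=1 → -e1, X_10=(8, 7, -3, 0)
t=10: X=(8, 7, -3, 0), d=5 → -e3, X_11=(8, 7, -4, 0)
t=11: X=(8, 7, -4, 0), d=5 → -e3, X_12=(8, 7, -5, 0)


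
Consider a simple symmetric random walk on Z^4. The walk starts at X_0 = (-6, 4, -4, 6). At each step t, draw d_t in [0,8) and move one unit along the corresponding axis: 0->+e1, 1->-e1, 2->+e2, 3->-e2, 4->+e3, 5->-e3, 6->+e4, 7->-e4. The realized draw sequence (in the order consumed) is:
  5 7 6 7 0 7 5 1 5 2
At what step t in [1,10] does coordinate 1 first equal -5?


5

t=0: X=(-6, 4, -4, 6), d=5 → -e3, X_1=(-6, 4, -5, 6)
t=1: X=(-6, 4, -5, 6), d=7 → -e4, X_2=(-6, 4, -5, 5)
t=2: X=(-6, 4, -5, 5), d=6 → +e4, X_3=(-6, 4, -5, 6)
t=3: X=(-6, 4, -5, 6), d=7 → -e4, X_4=(-6, 4, -5, 5)
t=4: X=(-6, 4, -5, 5), d=0 → +e1, X_5=(-5, 4, -5, 5)
t=5: X=(-5, 4, -5, 5), d=7 → -e4, X_6=(-5, 4, -5, 4)
t=6: X=(-5, 4, -5, 4), d=5 → -e3, X_7=(-5, 4, -6, 4)
t=7: X=(-5, 4, -6, 4), d=1 → -e1, X_8=(-6, 4, -6, 4)
t=8: X=(-6, 4, -6, 4), d=5 → -e3, X_9=(-6, 4, -7, 4)
t=9: X=(-6, 4, -7, 4), d=2 → +e2, X_10=(-6, 5, -7, 4)


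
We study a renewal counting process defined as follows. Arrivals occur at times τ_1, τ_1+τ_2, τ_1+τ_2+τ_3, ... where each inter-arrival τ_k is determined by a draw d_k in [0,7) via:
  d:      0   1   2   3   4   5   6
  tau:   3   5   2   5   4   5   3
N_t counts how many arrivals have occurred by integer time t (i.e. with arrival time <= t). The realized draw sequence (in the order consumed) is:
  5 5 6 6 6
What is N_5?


draw d_1=5: τ_1=5, arrival time A_1=5
draw d_2=5: τ_2=5, arrival time A_2=10
draw d_3=6: τ_3=3, arrival time A_3=13
draw d_4=6: τ_4=3, arrival time A_4=16
draw d_5=6: τ_5=3, arrival time A_5=19
N_t over t=0..5: 0:0 1:0 2:0 3:0 4:0 5:1

1


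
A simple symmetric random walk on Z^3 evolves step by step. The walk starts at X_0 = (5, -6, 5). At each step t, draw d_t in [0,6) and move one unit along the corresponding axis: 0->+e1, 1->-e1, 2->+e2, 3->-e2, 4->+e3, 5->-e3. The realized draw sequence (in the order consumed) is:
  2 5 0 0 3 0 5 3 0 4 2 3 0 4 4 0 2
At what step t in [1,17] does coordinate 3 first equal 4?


t=0: X=(5, -6, 5), d=2 → +e2, X_1=(5, -5, 5)
t=1: X=(5, -5, 5), d=5 → -e3, X_2=(5, -5, 4)
t=2: X=(5, -5, 4), d=0 → +e1, X_3=(6, -5, 4)
t=3: X=(6, -5, 4), d=0 → +e1, X_4=(7, -5, 4)
t=4: X=(7, -5, 4), d=3 → -e2, X_5=(7, -6, 4)
t=5: X=(7, -6, 4), d=0 → +e1, X_6=(8, -6, 4)
t=6: X=(8, -6, 4), d=5 → -e3, X_7=(8, -6, 3)
t=7: X=(8, -6, 3), d=3 → -e2, X_8=(8, -7, 3)
t=8: X=(8, -7, 3), d=0 → +e1, X_9=(9, -7, 3)
t=9: X=(9, -7, 3), d=4 → +e3, X_10=(9, -7, 4)
t=10: X=(9, -7, 4), d=2 → +e2, X_11=(9, -6, 4)
t=11: X=(9, -6, 4), d=3 → -e2, X_12=(9, -7, 4)
t=12: X=(9, -7, 4), d=0 → +e1, X_13=(10, -7, 4)
t=13: X=(10, -7, 4), d=4 → +e3, X_14=(10, -7, 5)
t=14: X=(10, -7, 5), d=4 → +e3, X_15=(10, -7, 6)
t=15: X=(10, -7, 6), d=0 → +e1, X_16=(11, -7, 6)
t=16: X=(11, -7, 6), d=2 → +e2, X_17=(11, -6, 6)

2


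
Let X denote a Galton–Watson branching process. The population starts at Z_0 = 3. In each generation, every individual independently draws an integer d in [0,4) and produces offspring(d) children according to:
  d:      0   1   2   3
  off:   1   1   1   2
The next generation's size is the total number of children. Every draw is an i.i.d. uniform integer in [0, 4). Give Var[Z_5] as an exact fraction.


Outcome values over d=0..3: [1, 1, 1, 2]
Σy = 5, Σy² = 7, M = 4
μ = 5/4 = 5/4,  σ² = 7/4 − (5/4)² = 3/16
V_0 = 0, E_0 = 3
V_1 = 3/16·E_0 + (5/4)²·V_0 = 9/16;  E_1 = 15/4
V_2 = 3/16·E_1 + (5/4)²·V_1 = 405/256;  E_2 = 75/16
V_3 = 3/16·E_2 + (5/4)²·V_2 = 13725/4096;  E_3 = 375/64
V_4 = 3/16·E_3 + (5/4)²·V_3 = 415125/65536;  E_4 = 1875/256
V_5 = 3/16·E_4 + (5/4)²·V_4 = 11818125/1048576;  E_5 = 9375/1024

11818125/1048576


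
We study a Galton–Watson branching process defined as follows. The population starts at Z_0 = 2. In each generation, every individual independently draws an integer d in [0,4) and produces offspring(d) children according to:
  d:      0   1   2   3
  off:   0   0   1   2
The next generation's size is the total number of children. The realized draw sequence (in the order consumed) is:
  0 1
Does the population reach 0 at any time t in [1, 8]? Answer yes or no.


gen 0: Z_0=2, draws=[0, 1], offspring=[0, 0], Z_1=0
gen 1: Z_1=0, draws=[], offspring=[], Z_2=0
gen 2: Z_2=0, draws=[], offspring=[], Z_3=0
gen 3: Z_3=0, draws=[], offspring=[], Z_4=0
gen 4: Z_4=0, draws=[], offspring=[], Z_5=0
gen 5: Z_5=0, draws=[], offspring=[], Z_6=0
gen 6: Z_6=0, draws=[], offspring=[], Z_7=0
gen 7: Z_7=0, draws=[], offspring=[], Z_8=0

yes


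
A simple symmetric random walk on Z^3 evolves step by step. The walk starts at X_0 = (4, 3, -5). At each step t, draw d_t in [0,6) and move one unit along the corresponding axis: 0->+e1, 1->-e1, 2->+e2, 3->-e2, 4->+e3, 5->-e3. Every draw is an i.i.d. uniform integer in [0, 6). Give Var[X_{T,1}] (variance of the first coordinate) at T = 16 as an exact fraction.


Outcome values over d=0..5: [1, -1, 0, 0, 0, 0]
Σy = 0, Σy² = 2, M = 6
μ = 0/6 = 0,  σ² = 2/6 − (0)² = 1/3
Independent increments: Var[X_16] = 16·σ² = 16·(1/3) = 16/3

16/3


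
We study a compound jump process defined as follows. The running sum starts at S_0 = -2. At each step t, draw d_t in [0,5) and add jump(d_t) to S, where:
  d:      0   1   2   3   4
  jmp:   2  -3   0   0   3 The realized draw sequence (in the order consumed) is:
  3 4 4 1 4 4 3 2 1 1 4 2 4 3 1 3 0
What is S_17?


t=0: S=-2, d=3, jump=0, S_1=-2
t=1: S=-2, d=4, jump=3, S_2=1
t=2: S=1, d=4, jump=3, S_3=4
t=3: S=4, d=1, jump=-3, S_4=1
t=4: S=1, d=4, jump=3, S_5=4
t=5: S=4, d=4, jump=3, S_6=7
t=6: S=7, d=3, jump=0, S_7=7
t=7: S=7, d=2, jump=0, S_8=7
t=8: S=7, d=1, jump=-3, S_9=4
t=9: S=4, d=1, jump=-3, S_10=1
t=10: S=1, d=4, jump=3, S_11=4
t=11: S=4, d=2, jump=0, S_12=4
t=12: S=4, d=4, jump=3, S_13=7
t=13: S=7, d=3, jump=0, S_14=7
t=14: S=7, d=1, jump=-3, S_15=4
t=15: S=4, d=3, jump=0, S_16=4
t=16: S=4, d=0, jump=2, S_17=6

6


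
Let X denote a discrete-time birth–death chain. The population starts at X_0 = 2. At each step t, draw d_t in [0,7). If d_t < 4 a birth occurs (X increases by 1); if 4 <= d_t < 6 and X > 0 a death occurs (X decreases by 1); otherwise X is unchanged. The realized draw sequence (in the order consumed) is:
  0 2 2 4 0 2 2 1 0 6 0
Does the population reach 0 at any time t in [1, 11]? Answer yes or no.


no

t=0: X=2, d=0 → birth, X_1=3
t=1: X=3, d=2 → birth, X_2=4
t=2: X=4, d=2 → birth, X_3=5
t=3: X=5, d=4 → death, X_4=4
t=4: X=4, d=0 → birth, X_5=5
t=5: X=5, d=2 → birth, X_6=6
t=6: X=6, d=2 → birth, X_7=7
t=7: X=7, d=1 → birth, X_8=8
t=8: X=8, d=0 → birth, X_9=9
t=9: X=9, d=6 → hold, X_10=9
t=10: X=9, d=0 → birth, X_11=10


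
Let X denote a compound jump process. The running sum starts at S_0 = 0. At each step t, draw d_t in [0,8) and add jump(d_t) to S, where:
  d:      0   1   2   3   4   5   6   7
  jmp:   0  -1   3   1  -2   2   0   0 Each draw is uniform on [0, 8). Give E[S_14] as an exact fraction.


21/4

Outcome values over d=0..7: [0, -1, 3, 1, -2, 2, 0, 0]
Σy = 3, Σy² = 19, M = 8
μ = 3/8 = 3/8,  σ² = 19/8 − (3/8)² = 143/64
E[S_14] = 0 + 14·(3/8) = 21/4


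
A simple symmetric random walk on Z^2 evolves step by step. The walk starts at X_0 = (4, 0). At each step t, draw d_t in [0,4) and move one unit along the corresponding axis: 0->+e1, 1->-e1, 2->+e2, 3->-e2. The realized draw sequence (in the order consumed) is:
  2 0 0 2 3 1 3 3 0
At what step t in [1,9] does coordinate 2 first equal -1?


8

t=0: X=(4, 0), d=2 → +e2, X_1=(4, 1)
t=1: X=(4, 1), d=0 → +e1, X_2=(5, 1)
t=2: X=(5, 1), d=0 → +e1, X_3=(6, 1)
t=3: X=(6, 1), d=2 → +e2, X_4=(6, 2)
t=4: X=(6, 2), d=3 → -e2, X_5=(6, 1)
t=5: X=(6, 1), d=1 → -e1, X_6=(5, 1)
t=6: X=(5, 1), d=3 → -e2, X_7=(5, 0)
t=7: X=(5, 0), d=3 → -e2, X_8=(5, -1)
t=8: X=(5, -1), d=0 → +e1, X_9=(6, -1)


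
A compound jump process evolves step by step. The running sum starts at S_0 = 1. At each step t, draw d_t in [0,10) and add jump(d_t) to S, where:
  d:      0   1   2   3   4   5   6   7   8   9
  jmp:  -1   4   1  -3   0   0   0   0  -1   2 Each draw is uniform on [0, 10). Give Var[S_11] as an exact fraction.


Outcome values over d=0..9: [-1, 4, 1, -3, 0, 0, 0, 0, -1, 2]
Σy = 2, Σy² = 32, M = 10
μ = 2/10 = 1/5,  σ² = 32/10 − (1/5)² = 79/25
Independent increments: Var[S_11] = 11·σ² = 11·(79/25) = 869/25

869/25


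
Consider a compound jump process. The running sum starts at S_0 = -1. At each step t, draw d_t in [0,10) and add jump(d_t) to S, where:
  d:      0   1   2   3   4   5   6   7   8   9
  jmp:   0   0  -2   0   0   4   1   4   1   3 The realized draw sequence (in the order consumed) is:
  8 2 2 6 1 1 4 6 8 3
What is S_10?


-1

t=0: S=-1, d=8, jump=1, S_1=0
t=1: S=0, d=2, jump=-2, S_2=-2
t=2: S=-2, d=2, jump=-2, S_3=-4
t=3: S=-4, d=6, jump=1, S_4=-3
t=4: S=-3, d=1, jump=0, S_5=-3
t=5: S=-3, d=1, jump=0, S_6=-3
t=6: S=-3, d=4, jump=0, S_7=-3
t=7: S=-3, d=6, jump=1, S_8=-2
t=8: S=-2, d=8, jump=1, S_9=-1
t=9: S=-1, d=3, jump=0, S_10=-1


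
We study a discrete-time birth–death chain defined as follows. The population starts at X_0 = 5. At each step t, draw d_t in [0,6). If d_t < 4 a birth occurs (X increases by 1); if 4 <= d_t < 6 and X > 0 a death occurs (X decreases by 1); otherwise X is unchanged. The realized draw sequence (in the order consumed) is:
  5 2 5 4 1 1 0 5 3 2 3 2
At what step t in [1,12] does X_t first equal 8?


t=0: X=5, d=5 → death, X_1=4
t=1: X=4, d=2 → birth, X_2=5
t=2: X=5, d=5 → death, X_3=4
t=3: X=4, d=4 → death, X_4=3
t=4: X=3, d=1 → birth, X_5=4
t=5: X=4, d=1 → birth, X_6=5
t=6: X=5, d=0 → birth, X_7=6
t=7: X=6, d=5 → death, X_8=5
t=8: X=5, d=3 → birth, X_9=6
t=9: X=6, d=2 → birth, X_10=7
t=10: X=7, d=3 → birth, X_11=8
t=11: X=8, d=2 → birth, X_12=9

11


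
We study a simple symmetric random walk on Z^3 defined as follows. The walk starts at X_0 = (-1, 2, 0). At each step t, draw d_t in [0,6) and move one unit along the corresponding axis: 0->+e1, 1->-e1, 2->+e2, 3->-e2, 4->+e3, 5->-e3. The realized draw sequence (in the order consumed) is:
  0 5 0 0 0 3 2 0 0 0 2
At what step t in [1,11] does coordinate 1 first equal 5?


9

t=0: X=(-1, 2, 0), d=0 → +e1, X_1=(0, 2, 0)
t=1: X=(0, 2, 0), d=5 → -e3, X_2=(0, 2, -1)
t=2: X=(0, 2, -1), d=0 → +e1, X_3=(1, 2, -1)
t=3: X=(1, 2, -1), d=0 → +e1, X_4=(2, 2, -1)
t=4: X=(2, 2, -1), d=0 → +e1, X_5=(3, 2, -1)
t=5: X=(3, 2, -1), d=3 → -e2, X_6=(3, 1, -1)
t=6: X=(3, 1, -1), d=2 → +e2, X_7=(3, 2, -1)
t=7: X=(3, 2, -1), d=0 → +e1, X_8=(4, 2, -1)
t=8: X=(4, 2, -1), d=0 → +e1, X_9=(5, 2, -1)
t=9: X=(5, 2, -1), d=0 → +e1, X_10=(6, 2, -1)
t=10: X=(6, 2, -1), d=2 → +e2, X_11=(6, 3, -1)


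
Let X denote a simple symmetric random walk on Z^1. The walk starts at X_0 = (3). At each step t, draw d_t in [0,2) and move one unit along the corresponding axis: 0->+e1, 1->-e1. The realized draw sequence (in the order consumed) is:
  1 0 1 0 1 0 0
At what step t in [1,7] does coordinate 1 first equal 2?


1

t=0: X=(3), d=1 → -e1, X_1=(2)
t=1: X=(2), d=0 → +e1, X_2=(3)
t=2: X=(3), d=1 → -e1, X_3=(2)
t=3: X=(2), d=0 → +e1, X_4=(3)
t=4: X=(3), d=1 → -e1, X_5=(2)
t=5: X=(2), d=0 → +e1, X_6=(3)
t=6: X=(3), d=0 → +e1, X_7=(4)


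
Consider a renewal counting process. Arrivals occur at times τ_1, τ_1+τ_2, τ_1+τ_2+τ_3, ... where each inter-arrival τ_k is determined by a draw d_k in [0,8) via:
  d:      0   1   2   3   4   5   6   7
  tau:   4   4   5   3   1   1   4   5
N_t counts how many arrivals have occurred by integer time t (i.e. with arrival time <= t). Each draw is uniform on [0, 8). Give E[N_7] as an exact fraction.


Inter-arrival values over d=0..7: [4, 4, 5, 3, 1, 1, 4, 5]
Each d has probability 1/8, so the pmf of τ is: f(1) = 1/4, f(3) = 1/8, f(4) = 3/8, f(5) = 1/4
Renewal equation for m(n) = E[N_n]: condition on τ_1 = k (if k <= n, one arrival plus a fresh copy on the remaining n−k steps): m(n) = F(n) + Σ_{k<=n} f(k)·m(n−k), where F(n) = P(τ <= n) and m(0) = 0
m(1) = F(1) = 1/4
m(2) = F(2) + f(1)·m(1) = 1/4 + 1/4·1/4 = 5/16
m(3) = F(3) + f(1)·m(2) = 3/8 + 1/4·5/16 = 29/64
m(4) = F(4) + f(1)·m(3) + f(3)·m(1) = 3/4 + 1/4·29/64 + 1/8·1/4 = 229/256
m(5) = F(5) + f(1)·m(4) + f(3)·m(2) + f(4)·m(1) = 1 + 1/4·229/256 + 1/8·5/16 + 3/8·1/4 = 1389/1024
m(6) = F(6) + f(1)·m(5) + f(3)·m(3) + f(4)·m(2) + f(5)·m(1) = 1 + 1/4·1389/1024 + 1/8·29/64 + 3/8·5/16 + 1/4·1/4 = 6453/4096
m(7) = F(7) + f(1)·m(6) + f(3)·m(4) + f(4)·m(3) + f(5)·m(2) = 1 + 1/4·6453/4096 + 1/8·229/256 + 3/8·29/64 + 1/4·5/16 = 28733/16384
E[N_7] = m(7) = 28733/16384

28733/16384


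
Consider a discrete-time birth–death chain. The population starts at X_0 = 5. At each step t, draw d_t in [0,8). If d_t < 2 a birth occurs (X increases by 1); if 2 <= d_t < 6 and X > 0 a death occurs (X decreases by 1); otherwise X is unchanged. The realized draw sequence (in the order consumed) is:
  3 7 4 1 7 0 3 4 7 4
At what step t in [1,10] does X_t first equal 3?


3

t=0: X=5, d=3 → death, X_1=4
t=1: X=4, d=7 → hold, X_2=4
t=2: X=4, d=4 → death, X_3=3
t=3: X=3, d=1 → birth, X_4=4
t=4: X=4, d=7 → hold, X_5=4
t=5: X=4, d=0 → birth, X_6=5
t=6: X=5, d=3 → death, X_7=4
t=7: X=4, d=4 → death, X_8=3
t=8: X=3, d=7 → hold, X_9=3
t=9: X=3, d=4 → death, X_10=2


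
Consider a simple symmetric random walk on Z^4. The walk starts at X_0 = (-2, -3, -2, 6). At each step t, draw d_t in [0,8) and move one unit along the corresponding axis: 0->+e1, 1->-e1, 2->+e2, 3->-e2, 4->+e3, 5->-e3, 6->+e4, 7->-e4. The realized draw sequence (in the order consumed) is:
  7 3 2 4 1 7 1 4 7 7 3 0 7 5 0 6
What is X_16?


(-2, -4, -1, 2)

t=0: X=(-2, -3, -2, 6), d=7 → -e4, X_1=(-2, -3, -2, 5)
t=1: X=(-2, -3, -2, 5), d=3 → -e2, X_2=(-2, -4, -2, 5)
t=2: X=(-2, -4, -2, 5), d=2 → +e2, X_3=(-2, -3, -2, 5)
t=3: X=(-2, -3, -2, 5), d=4 → +e3, X_4=(-2, -3, -1, 5)
t=4: X=(-2, -3, -1, 5), d=1 → -e1, X_5=(-3, -3, -1, 5)
t=5: X=(-3, -3, -1, 5), d=7 → -e4, X_6=(-3, -3, -1, 4)
t=6: X=(-3, -3, -1, 4), d=1 → -e1, X_7=(-4, -3, -1, 4)
t=7: X=(-4, -3, -1, 4), d=4 → +e3, X_8=(-4, -3, 0, 4)
t=8: X=(-4, -3, 0, 4), d=7 → -e4, X_9=(-4, -3, 0, 3)
t=9: X=(-4, -3, 0, 3), d=7 → -e4, X_10=(-4, -3, 0, 2)
t=10: X=(-4, -3, 0, 2), d=3 → -e2, X_11=(-4, -4, 0, 2)
t=11: X=(-4, -4, 0, 2), d=0 → +e1, X_12=(-3, -4, 0, 2)
t=12: X=(-3, -4, 0, 2), d=7 → -e4, X_13=(-3, -4, 0, 1)
t=13: X=(-3, -4, 0, 1), d=5 → -e3, X_14=(-3, -4, -1, 1)
t=14: X=(-3, -4, -1, 1), d=0 → +e1, X_15=(-2, -4, -1, 1)
t=15: X=(-2, -4, -1, 1), d=6 → +e4, X_16=(-2, -4, -1, 2)


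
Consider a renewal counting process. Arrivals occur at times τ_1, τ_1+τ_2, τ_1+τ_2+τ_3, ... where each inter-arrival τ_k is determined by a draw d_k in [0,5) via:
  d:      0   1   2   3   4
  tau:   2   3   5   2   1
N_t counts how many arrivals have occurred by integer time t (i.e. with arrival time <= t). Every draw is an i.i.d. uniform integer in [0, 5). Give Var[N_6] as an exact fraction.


Inter-arrival values over d=0..4: [2, 3, 5, 2, 1]
Each d has probability 1/5, so the pmf of τ is: f(1) = 1/5, f(2) = 2/5, f(3) = 1/5, f(5) = 1/5
Let p_n(j) = P(N_n = j), with p_0 = [1]. Condition on τ_1: p_n(0) = P(τ > n), and for j >= 1, p_n(j) = Σ_{k<=n} f(k)·p_{n−k}(j−1)
p_1 = [4/5, 1/5]  (j = 0..1)
p_2 = [2/5, 14/25, 1/25]  (j = 0..2)
p_3 = [1/5, 3/5, 24/125, 1/125]  (j = 0..3)
p_4 = [1/5, 9/25, 48/125, 34/625, 1/625]  (j = 0..4)
p_5 = [0, 2/5, 53/125, 101/625, 44/3125, 1/3125]  (j = 0..5)
p_6 = [0, 7/25, 48/125, 173/625, 174/3125, 54/15625, 1/15625]  (j = 0..6)
E[N_6] = Σ j·p_6(j) = 33106/15625;  E[N_6²] = Σ j²·p_6(j) = 82606/15625
Var[N_6] = 82606/15625 − (33106/15625)² = 194711514/244140625

194711514/244140625


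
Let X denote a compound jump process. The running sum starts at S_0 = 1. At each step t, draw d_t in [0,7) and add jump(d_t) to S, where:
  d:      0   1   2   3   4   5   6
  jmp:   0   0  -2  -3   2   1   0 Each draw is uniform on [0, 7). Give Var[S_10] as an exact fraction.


Outcome values over d=0..6: [0, 0, -2, -3, 2, 1, 0]
Σy = -2, Σy² = 18, M = 7
μ = -2/7 = -2/7,  σ² = 18/7 − (-2/7)² = 122/49
Independent increments: Var[S_10] = 10·σ² = 10·(122/49) = 1220/49

1220/49


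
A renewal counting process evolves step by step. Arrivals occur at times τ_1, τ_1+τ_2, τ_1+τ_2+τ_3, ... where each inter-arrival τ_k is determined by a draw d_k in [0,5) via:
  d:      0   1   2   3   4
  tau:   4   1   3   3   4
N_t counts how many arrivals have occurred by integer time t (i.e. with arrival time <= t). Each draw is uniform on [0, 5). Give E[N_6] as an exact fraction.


Inter-arrival values over d=0..4: [4, 1, 3, 3, 4]
Each d has probability 1/5, so the pmf of τ is: f(1) = 1/5, f(3) = 2/5, f(4) = 2/5
Renewal equation for m(n) = E[N_n]: condition on τ_1 = k (if k <= n, one arrival plus a fresh copy on the remaining n−k steps): m(n) = F(n) + Σ_{k<=n} f(k)·m(n−k), where F(n) = P(τ <= n) and m(0) = 0
m(1) = F(1) = 1/5
m(2) = F(2) + f(1)·m(1) = 1/5 + 1/5·1/5 = 6/25
m(3) = F(3) + f(1)·m(2) = 3/5 + 1/5·6/25 = 81/125
m(4) = F(4) + f(1)·m(3) + f(3)·m(1) = 1 + 1/5·81/125 + 2/5·1/5 = 756/625
m(5) = F(5) + f(1)·m(4) + f(3)·m(2) + f(4)·m(1) = 1 + 1/5·756/625 + 2/5·6/25 + 2/5·1/5 = 4431/3125
m(6) = F(6) + f(1)·m(5) + f(3)·m(3) + f(4)·m(2) = 1 + 1/5·4431/3125 + 2/5·81/125 + 2/5·6/25 = 25606/15625
E[N_6] = m(6) = 25606/15625

25606/15625


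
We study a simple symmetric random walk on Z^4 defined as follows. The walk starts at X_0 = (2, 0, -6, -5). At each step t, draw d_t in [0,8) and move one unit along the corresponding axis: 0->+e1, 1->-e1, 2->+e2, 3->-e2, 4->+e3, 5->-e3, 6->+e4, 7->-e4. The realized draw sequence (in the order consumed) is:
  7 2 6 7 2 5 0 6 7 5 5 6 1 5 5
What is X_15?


(2, 2, -11, -5)

t=0: X=(2, 0, -6, -5), d=7 → -e4, X_1=(2, 0, -6, -6)
t=1: X=(2, 0, -6, -6), d=2 → +e2, X_2=(2, 1, -6, -6)
t=2: X=(2, 1, -6, -6), d=6 → +e4, X_3=(2, 1, -6, -5)
t=3: X=(2, 1, -6, -5), d=7 → -e4, X_4=(2, 1, -6, -6)
t=4: X=(2, 1, -6, -6), d=2 → +e2, X_5=(2, 2, -6, -6)
t=5: X=(2, 2, -6, -6), d=5 → -e3, X_6=(2, 2, -7, -6)
t=6: X=(2, 2, -7, -6), d=0 → +e1, X_7=(3, 2, -7, -6)
t=7: X=(3, 2, -7, -6), d=6 → +e4, X_8=(3, 2, -7, -5)
t=8: X=(3, 2, -7, -5), d=7 → -e4, X_9=(3, 2, -7, -6)
t=9: X=(3, 2, -7, -6), d=5 → -e3, X_10=(3, 2, -8, -6)
t=10: X=(3, 2, -8, -6), d=5 → -e3, X_11=(3, 2, -9, -6)
t=11: X=(3, 2, -9, -6), d=6 → +e4, X_12=(3, 2, -9, -5)
t=12: X=(3, 2, -9, -5), d=1 → -e1, X_13=(2, 2, -9, -5)
t=13: X=(2, 2, -9, -5), d=5 → -e3, X_14=(2, 2, -10, -5)
t=14: X=(2, 2, -10, -5), d=5 → -e3, X_15=(2, 2, -11, -5)


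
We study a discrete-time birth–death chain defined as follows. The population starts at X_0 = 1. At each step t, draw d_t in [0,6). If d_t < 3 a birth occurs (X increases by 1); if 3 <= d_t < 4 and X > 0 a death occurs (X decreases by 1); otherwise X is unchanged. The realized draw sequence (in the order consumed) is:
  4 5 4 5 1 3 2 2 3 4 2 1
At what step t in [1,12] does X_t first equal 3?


t=0: X=1, d=4 → hold, X_1=1
t=1: X=1, d=5 → hold, X_2=1
t=2: X=1, d=4 → hold, X_3=1
t=3: X=1, d=5 → hold, X_4=1
t=4: X=1, d=1 → birth, X_5=2
t=5: X=2, d=3 → death, X_6=1
t=6: X=1, d=2 → birth, X_7=2
t=7: X=2, d=2 → birth, X_8=3
t=8: X=3, d=3 → death, X_9=2
t=9: X=2, d=4 → hold, X_10=2
t=10: X=2, d=2 → birth, X_11=3
t=11: X=3, d=1 → birth, X_12=4

8


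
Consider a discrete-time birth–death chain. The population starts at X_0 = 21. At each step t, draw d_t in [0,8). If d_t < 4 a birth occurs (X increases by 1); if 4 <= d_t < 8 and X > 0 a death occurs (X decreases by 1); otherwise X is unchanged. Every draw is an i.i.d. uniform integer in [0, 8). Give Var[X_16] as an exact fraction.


16

X can drop by at most 1 per step and X_0 = 21 > T = 16, so X_t >= 21 − t >= 5 > 0 for every t <= 16: the floor at 0 (the 'and X > 0' condition) never binds. Hence X_16 = X_0 + Σ_{t<16} Y_t with i.i.d. increments Y_t = y(d_t) ∈ {+1, −1, 0}.
Outcome values over d=0..7: [1, 1, 1, 1, -1, -1, -1, -1]
Σy = 0, Σy² = 8, M = 8
μ = 0/8 = 0,  σ² = 8/8 − (0)² = 1
Independent increments: Var[X_16] = 16·σ² = 16·(1) = 16


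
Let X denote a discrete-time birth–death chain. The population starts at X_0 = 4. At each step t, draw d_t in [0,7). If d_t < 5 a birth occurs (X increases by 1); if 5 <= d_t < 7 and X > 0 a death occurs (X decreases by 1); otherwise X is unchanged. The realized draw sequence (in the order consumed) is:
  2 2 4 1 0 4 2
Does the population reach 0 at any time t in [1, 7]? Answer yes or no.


no

t=0: X=4, d=2 → birth, X_1=5
t=1: X=5, d=2 → birth, X_2=6
t=2: X=6, d=4 → birth, X_3=7
t=3: X=7, d=1 → birth, X_4=8
t=4: X=8, d=0 → birth, X_5=9
t=5: X=9, d=4 → birth, X_6=10
t=6: X=10, d=2 → birth, X_7=11


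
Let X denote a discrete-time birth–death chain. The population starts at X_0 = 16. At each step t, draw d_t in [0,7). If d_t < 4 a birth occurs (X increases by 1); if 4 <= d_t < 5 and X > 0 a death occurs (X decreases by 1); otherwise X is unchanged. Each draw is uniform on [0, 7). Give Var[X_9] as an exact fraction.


X can drop by at most 1 per step and X_0 = 16 > T = 9, so X_t >= 16 − t >= 7 > 0 for every t <= 9: the floor at 0 (the 'and X > 0' condition) never binds. Hence X_9 = X_0 + Σ_{t<9} Y_t with i.i.d. increments Y_t = y(d_t) ∈ {+1, −1, 0}.
Outcome values over d=0..6: [1, 1, 1, 1, -1, 0, 0]
Σy = 3, Σy² = 5, M = 7
μ = 3/7 = 3/7,  σ² = 5/7 − (3/7)² = 26/49
Independent increments: Var[X_9] = 9·σ² = 9·(26/49) = 234/49

234/49


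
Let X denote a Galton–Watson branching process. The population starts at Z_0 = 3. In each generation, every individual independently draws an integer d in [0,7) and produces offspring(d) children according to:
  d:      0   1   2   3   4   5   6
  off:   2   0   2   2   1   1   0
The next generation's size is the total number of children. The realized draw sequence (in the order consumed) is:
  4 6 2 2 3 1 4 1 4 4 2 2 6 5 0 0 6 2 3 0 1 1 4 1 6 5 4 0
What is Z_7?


gen 0: Z_0=3, draws=[4, 6, 2], offspring=[1, 0, 2], Z_1=3
gen 1: Z_1=3, draws=[2, 3, 1], offspring=[2, 2, 0], Z_2=4
gen 2: Z_2=4, draws=[4, 1, 4, 4], offspring=[1, 0, 1, 1], Z_3=3
gen 3: Z_3=3, draws=[2, 2, 6], offspring=[2, 2, 0], Z_4=4
gen 4: Z_4=4, draws=[5, 0, 0, 6], offspring=[1, 2, 2, 0], Z_5=5
gen 5: Z_5=5, draws=[2, 3, 0, 1, 1], offspring=[2, 2, 2, 0, 0], Z_6=6
gen 6: Z_6=6, draws=[4, 1, 6, 5, 4, 0], offspring=[1, 0, 0, 1, 1, 2], Z_7=5

5


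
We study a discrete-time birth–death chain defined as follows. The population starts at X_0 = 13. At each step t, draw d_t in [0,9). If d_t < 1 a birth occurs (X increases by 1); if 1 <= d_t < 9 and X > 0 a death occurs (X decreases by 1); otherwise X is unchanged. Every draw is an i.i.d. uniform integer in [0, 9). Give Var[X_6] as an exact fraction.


X can drop by at most 1 per step and X_0 = 13 > T = 6, so X_t >= 13 − t >= 7 > 0 for every t <= 6: the floor at 0 (the 'and X > 0' condition) never binds. Hence X_6 = X_0 + Σ_{t<6} Y_t with i.i.d. increments Y_t = y(d_t) ∈ {+1, −1, 0}.
Outcome values over d=0..8: [1, -1, -1, -1, -1, -1, -1, -1, -1]
Σy = -7, Σy² = 9, M = 9
μ = -7/9 = -7/9,  σ² = 9/9 − (-7/9)² = 32/81
Independent increments: Var[X_6] = 6·σ² = 6·(32/81) = 64/27

64/27


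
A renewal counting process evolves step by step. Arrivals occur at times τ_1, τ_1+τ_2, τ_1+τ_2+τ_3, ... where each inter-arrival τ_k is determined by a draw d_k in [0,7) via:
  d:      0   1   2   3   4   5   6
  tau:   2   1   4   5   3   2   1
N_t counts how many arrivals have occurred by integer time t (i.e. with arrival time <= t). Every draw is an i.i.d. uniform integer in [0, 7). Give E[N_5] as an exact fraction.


Inter-arrival values over d=0..6: [2, 1, 4, 5, 3, 2, 1]
Each d has probability 1/7, so the pmf of τ is: f(1) = 2/7, f(2) = 2/7, f(3) = 1/7, f(4) = 1/7, f(5) = 1/7
Renewal equation for m(n) = E[N_n]: condition on τ_1 = k (if k <= n, one arrival plus a fresh copy on the remaining n−k steps): m(n) = F(n) + Σ_{k<=n} f(k)·m(n−k), where F(n) = P(τ <= n) and m(0) = 0
m(1) = F(1) = 2/7
m(2) = F(2) + f(1)·m(1) = 4/7 + 2/7·2/7 = 32/49
m(3) = F(3) + f(1)·m(2) + f(2)·m(1) = 5/7 + 2/7·32/49 + 2/7·2/7 = 337/343
m(4) = F(4) + f(1)·m(3) + f(2)·m(2) + f(3)·m(1) = 6/7 + 2/7·337/343 + 2/7·32/49 + 1/7·2/7 = 3278/2401
m(5) = F(5) + f(1)·m(4) + f(2)·m(3) + f(3)·m(2) + f(4)·m(1) = 1 + 2/7·3278/2401 + 2/7·337/343 + 1/7·32/49 + 1/7·2/7 = 30335/16807
E[N_5] = m(5) = 30335/16807

30335/16807


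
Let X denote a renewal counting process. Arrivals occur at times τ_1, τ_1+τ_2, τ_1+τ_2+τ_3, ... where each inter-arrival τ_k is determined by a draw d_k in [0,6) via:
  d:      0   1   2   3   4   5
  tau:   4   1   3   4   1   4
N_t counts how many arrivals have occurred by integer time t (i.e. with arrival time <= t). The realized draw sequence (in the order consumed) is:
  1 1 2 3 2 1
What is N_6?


draw d_1=1: τ_1=1, arrival time A_1=1
draw d_2=1: τ_2=1, arrival time A_2=2
draw d_3=2: τ_3=3, arrival time A_3=5
draw d_4=3: τ_4=4, arrival time A_4=9
draw d_5=2: τ_5=3, arrival time A_5=12
draw d_6=1: τ_6=1, arrival time A_6=13
N_t over t=0..6: 0:0 1:1 2:2 3:2 4:2 5:3 6:3

3


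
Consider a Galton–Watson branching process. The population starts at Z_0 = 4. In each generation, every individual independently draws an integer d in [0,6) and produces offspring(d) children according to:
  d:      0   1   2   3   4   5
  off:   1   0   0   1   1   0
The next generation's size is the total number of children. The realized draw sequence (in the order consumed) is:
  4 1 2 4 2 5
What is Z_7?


gen 0: Z_0=4, draws=[4, 1, 2, 4], offspring=[1, 0, 0, 1], Z_1=2
gen 1: Z_1=2, draws=[2, 5], offspring=[0, 0], Z_2=0
gen 2: Z_2=0, draws=[], offspring=[], Z_3=0
gen 3: Z_3=0, draws=[], offspring=[], Z_4=0
gen 4: Z_4=0, draws=[], offspring=[], Z_5=0
gen 5: Z_5=0, draws=[], offspring=[], Z_6=0
gen 6: Z_6=0, draws=[], offspring=[], Z_7=0

0


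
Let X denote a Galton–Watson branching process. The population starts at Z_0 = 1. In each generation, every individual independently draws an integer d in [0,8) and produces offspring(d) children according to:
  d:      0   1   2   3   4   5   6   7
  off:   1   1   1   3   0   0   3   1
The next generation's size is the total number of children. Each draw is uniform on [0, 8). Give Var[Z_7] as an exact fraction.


Outcome values over d=0..7: [1, 1, 1, 3, 0, 0, 3, 1]
Σy = 10, Σy² = 22, M = 8
μ = 10/8 = 5/4,  σ² = 22/8 − (5/4)² = 19/16
V_0 = 0, E_0 = 1
V_1 = 19/16·E_0 + (5/4)²·V_0 = 19/16;  E_1 = 5/4
V_2 = 19/16·E_1 + (5/4)²·V_1 = 855/256;  E_2 = 25/16
V_3 = 19/16·E_2 + (5/4)²·V_2 = 28975/4096;  E_3 = 125/64
V_4 = 19/16·E_3 + (5/4)²·V_3 = 876375/65536;  E_4 = 625/256
V_5 = 19/16·E_4 + (5/4)²·V_4 = 24949375/1048576;  E_5 = 3125/1024
V_6 = 19/16·E_5 + (5/4)²·V_5 = 684534375/16777216;  E_6 = 15625/4096
V_7 = 19/16·E_6 + (5/4)²·V_6 = 18329359375/268435456;  E_7 = 78125/16384

18329359375/268435456
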